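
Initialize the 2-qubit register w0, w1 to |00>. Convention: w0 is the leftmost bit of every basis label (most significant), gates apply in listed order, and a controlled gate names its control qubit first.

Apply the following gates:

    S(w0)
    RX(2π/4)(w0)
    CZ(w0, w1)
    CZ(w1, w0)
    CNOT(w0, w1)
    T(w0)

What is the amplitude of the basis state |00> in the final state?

The final state's coefficient on |00> equals sqrt(2)/2.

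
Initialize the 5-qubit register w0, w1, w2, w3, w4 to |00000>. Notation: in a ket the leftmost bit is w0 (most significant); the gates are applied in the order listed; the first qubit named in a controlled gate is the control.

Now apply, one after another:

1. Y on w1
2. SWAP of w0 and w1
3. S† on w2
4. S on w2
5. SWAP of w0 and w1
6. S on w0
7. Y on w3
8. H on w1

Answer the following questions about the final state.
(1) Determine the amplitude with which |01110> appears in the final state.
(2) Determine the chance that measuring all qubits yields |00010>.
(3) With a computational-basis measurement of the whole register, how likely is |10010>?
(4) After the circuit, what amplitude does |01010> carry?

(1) |01110> carries amplitude 0 in the final state.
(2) A full measurement returns |00010> with probability 1/2.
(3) The probability of measuring |10010> is 0.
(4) |01010> carries amplitude sqrt(2)/2 in the final state.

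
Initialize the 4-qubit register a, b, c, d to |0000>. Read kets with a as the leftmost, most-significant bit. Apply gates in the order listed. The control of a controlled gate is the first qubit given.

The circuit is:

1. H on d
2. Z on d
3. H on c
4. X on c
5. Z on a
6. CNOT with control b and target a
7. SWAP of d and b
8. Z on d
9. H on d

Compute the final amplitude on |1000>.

The amplitude on |1000> is 0.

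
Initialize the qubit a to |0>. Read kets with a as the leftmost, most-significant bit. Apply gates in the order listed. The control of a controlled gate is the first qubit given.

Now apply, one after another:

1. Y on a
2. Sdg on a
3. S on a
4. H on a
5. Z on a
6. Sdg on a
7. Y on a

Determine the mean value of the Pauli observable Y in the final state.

In the final state, Y has expectation -1.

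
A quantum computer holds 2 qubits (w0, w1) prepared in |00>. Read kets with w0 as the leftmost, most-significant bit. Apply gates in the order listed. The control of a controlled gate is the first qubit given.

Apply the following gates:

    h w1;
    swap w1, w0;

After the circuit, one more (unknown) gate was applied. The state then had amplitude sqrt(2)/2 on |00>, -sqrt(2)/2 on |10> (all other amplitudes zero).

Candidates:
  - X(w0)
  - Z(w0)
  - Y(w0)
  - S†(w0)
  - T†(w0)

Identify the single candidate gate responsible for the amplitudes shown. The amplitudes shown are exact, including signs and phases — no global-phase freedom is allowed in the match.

The applied gate was Z(w0).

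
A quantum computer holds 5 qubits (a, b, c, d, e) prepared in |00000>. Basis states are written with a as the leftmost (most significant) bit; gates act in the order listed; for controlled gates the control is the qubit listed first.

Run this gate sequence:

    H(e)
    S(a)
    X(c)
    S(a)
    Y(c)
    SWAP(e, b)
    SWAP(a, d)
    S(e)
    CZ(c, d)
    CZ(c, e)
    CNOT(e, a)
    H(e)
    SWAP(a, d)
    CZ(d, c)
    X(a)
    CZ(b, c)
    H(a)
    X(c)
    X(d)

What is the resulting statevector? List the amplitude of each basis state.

The resulting statevector has amplitude -sqrt(2)*I/4 on |00110>, -sqrt(2)*I/4 on |00111>, -sqrt(2)*I/4 on |01110>, -sqrt(2)*I/4 on |01111>, sqrt(2)*I/4 on |10110>, sqrt(2)*I/4 on |10111>, sqrt(2)*I/4 on |11110>, sqrt(2)*I/4 on |11111>, and 0 on every other basis state.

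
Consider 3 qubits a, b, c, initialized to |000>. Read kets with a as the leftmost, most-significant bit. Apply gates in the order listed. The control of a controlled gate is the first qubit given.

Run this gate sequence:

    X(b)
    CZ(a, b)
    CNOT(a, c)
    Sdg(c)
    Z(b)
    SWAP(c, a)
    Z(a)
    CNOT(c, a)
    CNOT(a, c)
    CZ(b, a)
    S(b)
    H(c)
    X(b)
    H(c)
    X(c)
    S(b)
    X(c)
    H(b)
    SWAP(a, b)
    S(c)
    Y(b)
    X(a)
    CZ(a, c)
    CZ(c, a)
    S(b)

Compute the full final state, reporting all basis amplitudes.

The final amplitudes are sqrt(2)*I/2 on |010>, sqrt(2)*I/2 on |110>, and 0 on every other basis state.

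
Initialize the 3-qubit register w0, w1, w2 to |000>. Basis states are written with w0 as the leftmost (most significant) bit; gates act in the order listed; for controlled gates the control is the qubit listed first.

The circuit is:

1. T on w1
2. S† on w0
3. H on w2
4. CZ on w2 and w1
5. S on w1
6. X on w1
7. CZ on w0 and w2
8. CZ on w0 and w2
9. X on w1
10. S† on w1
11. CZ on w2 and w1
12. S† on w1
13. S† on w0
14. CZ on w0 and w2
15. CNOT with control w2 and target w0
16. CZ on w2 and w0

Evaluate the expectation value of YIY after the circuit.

In the final state, YIY has expectation 1. Key observation: steps 4-11 multiply out to the identity, so the circuit reduces to the remaining gates.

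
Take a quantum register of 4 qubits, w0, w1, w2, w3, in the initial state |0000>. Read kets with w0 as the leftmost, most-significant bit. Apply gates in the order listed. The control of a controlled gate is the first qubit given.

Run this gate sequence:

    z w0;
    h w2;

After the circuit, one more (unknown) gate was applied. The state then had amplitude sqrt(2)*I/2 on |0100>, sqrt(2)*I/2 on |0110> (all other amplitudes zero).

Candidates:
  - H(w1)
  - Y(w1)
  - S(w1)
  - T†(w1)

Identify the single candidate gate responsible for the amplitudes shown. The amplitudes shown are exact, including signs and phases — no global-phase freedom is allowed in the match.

The applied gate was Y(w1).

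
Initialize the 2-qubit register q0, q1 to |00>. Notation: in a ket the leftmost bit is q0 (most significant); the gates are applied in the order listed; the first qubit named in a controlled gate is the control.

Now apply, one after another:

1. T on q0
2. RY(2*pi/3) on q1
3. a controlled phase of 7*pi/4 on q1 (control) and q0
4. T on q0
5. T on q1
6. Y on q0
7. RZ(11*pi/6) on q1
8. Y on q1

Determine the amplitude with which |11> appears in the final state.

The amplitude on |11> is exp(I*pi/12)/2.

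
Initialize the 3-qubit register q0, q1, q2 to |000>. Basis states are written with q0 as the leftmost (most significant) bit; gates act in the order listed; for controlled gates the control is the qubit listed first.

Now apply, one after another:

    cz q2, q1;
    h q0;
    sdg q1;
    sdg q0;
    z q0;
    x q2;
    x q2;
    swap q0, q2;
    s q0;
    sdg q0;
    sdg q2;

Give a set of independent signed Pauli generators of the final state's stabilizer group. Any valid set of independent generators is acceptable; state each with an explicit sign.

The stabilizer group can be generated by +IIX, +ZII, +IZI, among other valid generating sets.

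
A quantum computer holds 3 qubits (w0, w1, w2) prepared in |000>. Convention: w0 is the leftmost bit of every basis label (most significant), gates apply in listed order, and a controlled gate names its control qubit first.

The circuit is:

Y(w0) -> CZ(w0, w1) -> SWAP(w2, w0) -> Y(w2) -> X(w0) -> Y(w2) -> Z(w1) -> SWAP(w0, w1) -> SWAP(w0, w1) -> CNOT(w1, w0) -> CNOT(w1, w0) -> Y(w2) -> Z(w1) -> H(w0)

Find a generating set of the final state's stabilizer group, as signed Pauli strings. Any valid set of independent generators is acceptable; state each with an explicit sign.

One valid set of independent stabilizer generators is -XII, +IZI, +IIZ (any independent generating set of the same group is equally correct). Key observation: the block from step 8 through step 9 cancels to the identity and can be dropped.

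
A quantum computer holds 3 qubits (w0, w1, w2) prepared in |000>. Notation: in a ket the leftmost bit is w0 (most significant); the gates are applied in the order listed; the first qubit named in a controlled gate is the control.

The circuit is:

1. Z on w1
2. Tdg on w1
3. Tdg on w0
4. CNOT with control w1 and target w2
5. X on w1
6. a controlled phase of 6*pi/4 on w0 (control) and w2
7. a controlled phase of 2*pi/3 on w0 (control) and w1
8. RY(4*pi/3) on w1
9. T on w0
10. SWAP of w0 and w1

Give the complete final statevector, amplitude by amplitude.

After the circuit, the state carries amplitude -sqrt(3)/2 on |000>, -1/2 on |100>, and 0 on every other basis state.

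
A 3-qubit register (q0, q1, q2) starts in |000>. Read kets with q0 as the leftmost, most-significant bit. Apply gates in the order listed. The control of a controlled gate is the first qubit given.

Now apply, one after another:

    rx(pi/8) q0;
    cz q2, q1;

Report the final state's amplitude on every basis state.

The final amplitudes are cos(pi/16) on |000>, -I*sin(pi/16) on |100>, and 0 on every other basis state.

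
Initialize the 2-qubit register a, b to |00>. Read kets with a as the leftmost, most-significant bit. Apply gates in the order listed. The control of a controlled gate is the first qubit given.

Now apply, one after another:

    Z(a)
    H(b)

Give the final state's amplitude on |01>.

|01> carries amplitude sqrt(2)/2 in the final state.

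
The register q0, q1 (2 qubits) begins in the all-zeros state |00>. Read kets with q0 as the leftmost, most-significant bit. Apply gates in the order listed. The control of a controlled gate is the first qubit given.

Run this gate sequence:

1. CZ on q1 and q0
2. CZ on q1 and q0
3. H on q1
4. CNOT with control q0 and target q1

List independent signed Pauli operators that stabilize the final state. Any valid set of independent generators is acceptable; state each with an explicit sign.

The stabilizer group can be generated by +IX, +ZI, among other valid generating sets. Key observation: gates 1-2 undo each other exactly, leaving only the rest of the circuit to track.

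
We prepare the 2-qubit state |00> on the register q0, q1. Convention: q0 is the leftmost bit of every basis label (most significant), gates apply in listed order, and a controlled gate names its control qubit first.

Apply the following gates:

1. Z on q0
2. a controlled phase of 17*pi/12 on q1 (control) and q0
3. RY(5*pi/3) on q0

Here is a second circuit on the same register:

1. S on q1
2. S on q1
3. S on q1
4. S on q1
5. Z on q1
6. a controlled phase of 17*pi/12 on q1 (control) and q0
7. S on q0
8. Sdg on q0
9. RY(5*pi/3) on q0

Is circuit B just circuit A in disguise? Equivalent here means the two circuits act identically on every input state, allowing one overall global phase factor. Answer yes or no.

No: there is an input state on which the two circuits produce genuinely different outputs (not merely differing by a phase).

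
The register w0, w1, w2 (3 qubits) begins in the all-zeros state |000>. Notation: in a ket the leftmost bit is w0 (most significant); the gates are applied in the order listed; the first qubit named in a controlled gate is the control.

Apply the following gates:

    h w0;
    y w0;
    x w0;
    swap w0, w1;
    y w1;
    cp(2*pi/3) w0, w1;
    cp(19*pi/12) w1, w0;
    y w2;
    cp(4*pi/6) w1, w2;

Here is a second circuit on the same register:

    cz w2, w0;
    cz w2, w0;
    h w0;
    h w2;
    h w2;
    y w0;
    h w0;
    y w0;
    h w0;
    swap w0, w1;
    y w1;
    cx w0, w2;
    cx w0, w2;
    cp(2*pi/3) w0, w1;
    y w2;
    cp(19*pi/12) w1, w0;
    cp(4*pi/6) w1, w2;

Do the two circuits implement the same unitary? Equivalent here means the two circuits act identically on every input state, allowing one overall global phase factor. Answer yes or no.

No: there is an input state on which the two circuits produce genuinely different outputs (not merely differing by a phase).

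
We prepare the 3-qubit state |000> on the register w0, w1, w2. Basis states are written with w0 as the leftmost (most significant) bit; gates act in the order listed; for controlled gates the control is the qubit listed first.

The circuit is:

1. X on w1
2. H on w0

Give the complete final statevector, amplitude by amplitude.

After the circuit, the state carries amplitude sqrt(2)/2 on |010>, sqrt(2)/2 on |110>, and 0 on every other basis state.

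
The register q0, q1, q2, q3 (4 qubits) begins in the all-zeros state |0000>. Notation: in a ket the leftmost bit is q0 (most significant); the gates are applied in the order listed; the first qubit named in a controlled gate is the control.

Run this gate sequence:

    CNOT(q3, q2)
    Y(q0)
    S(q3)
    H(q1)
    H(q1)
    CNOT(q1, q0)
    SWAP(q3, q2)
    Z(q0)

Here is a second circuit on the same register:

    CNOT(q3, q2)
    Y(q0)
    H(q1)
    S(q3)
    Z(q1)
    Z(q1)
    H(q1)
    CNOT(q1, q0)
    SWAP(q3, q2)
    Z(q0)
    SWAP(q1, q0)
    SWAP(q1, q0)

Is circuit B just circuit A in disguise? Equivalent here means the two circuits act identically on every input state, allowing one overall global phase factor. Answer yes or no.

Yes: on every input state the two circuits agree up to one overall phase factor.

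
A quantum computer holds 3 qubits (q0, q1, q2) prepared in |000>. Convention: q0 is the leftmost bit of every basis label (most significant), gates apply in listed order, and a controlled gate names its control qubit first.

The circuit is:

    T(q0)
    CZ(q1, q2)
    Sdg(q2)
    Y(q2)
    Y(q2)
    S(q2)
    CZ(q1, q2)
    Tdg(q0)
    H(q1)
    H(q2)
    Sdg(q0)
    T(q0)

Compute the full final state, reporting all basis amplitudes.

The resulting statevector has amplitude 1/2 on |000>, 1/2 on |001>, 1/2 on |010>, 1/2 on |011>, 0 on |100>, 0 on |101>, 0 on |110>, 0 on |111>. Key observation: the block from step 1 through step 8 cancels to the identity and can be dropped.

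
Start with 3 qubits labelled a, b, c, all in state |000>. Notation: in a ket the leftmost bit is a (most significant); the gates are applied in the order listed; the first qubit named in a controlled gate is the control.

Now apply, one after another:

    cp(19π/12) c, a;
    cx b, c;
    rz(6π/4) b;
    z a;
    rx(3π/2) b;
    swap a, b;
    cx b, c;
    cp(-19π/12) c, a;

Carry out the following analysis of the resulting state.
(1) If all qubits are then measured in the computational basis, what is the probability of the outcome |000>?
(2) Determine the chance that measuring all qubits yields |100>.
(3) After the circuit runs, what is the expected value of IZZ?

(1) The probability of measuring |000> is 1/2.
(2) Outcome |100> occurs with probability 1/2.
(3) The observable IZZ averages to 1.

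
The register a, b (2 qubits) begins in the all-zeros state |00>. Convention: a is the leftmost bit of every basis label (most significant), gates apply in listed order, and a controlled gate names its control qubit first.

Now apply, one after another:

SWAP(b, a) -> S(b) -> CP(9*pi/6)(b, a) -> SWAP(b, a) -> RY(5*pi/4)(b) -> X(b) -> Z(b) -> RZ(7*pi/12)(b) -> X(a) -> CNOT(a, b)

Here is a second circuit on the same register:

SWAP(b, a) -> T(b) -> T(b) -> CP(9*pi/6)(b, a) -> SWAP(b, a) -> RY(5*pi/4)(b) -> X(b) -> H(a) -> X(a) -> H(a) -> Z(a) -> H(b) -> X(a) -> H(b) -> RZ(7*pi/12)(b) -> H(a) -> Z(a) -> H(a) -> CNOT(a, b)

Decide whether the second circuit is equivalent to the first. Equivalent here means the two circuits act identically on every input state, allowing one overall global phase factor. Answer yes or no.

No: there is an input state on which the two circuits produce genuinely different outputs (not merely differing by a phase).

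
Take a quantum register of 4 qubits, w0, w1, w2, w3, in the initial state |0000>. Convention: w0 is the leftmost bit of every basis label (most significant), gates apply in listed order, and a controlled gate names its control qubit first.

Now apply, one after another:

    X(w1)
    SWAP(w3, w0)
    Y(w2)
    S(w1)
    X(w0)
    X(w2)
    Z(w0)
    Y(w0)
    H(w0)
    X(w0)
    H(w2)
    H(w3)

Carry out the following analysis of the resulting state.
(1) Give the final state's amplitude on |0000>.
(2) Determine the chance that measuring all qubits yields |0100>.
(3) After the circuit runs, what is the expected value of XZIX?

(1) The amplitude on |0000> is 0.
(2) The probability of measuring |0100> is 1/8.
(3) The observable XZIX averages to -1.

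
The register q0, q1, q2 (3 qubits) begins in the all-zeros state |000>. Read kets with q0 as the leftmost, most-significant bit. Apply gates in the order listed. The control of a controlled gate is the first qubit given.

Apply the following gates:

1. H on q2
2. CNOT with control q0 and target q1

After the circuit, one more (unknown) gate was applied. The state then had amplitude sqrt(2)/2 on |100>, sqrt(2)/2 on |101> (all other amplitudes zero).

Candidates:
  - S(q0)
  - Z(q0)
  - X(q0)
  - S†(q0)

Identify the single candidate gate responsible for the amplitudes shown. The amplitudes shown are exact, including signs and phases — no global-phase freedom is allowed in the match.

It was X(q0) that produced the state shown.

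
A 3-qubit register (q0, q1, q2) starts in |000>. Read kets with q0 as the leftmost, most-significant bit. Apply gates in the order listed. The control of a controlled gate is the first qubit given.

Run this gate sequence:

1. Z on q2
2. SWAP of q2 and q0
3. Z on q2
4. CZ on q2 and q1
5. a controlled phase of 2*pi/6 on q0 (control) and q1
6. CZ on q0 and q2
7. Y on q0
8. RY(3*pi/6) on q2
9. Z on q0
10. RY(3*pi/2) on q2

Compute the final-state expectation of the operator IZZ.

The expectation value of IZZ is 1.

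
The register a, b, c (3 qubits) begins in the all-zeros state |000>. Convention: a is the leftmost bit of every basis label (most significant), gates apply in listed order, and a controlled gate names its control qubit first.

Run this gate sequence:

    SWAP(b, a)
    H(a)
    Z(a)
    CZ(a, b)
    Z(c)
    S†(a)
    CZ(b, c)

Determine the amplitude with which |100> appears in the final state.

|100> carries amplitude sqrt(2)*I/2 in the final state.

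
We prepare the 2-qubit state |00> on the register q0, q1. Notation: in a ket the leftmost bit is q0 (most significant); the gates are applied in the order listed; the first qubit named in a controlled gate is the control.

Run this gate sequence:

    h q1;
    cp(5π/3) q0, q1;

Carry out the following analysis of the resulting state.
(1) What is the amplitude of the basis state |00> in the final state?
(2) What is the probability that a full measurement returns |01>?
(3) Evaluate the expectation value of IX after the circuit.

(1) |00> carries amplitude sqrt(2)/2 in the final state.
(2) The probability of measuring |01> is 1/2.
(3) In the final state, IX has expectation 1.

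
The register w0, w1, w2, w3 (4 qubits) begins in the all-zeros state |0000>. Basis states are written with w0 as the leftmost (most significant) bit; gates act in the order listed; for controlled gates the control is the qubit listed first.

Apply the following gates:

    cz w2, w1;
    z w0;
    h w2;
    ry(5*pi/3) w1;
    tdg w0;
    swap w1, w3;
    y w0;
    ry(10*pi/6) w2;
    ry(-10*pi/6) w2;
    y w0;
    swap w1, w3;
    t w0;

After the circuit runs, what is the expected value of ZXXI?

The expectation value of ZXXI is -sqrt(3)/2. Key observation: steps 5-12 multiply out to the identity, so the circuit reduces to the remaining gates.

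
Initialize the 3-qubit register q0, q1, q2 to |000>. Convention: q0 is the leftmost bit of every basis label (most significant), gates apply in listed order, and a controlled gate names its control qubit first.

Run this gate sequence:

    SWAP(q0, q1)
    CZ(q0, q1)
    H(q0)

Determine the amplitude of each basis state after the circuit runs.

After the circuit, the state carries amplitude sqrt(2)/2 on |000>, sqrt(2)/2 on |100>, and 0 on every other basis state.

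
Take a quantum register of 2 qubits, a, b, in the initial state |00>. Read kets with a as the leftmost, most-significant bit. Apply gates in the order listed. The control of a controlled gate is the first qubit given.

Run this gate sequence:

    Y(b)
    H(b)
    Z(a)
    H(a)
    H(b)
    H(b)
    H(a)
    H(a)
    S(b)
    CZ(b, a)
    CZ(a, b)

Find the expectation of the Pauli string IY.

The observable IY averages to -1. Key observation: the block from step 4 through step 7 cancels to the identity and can be dropped.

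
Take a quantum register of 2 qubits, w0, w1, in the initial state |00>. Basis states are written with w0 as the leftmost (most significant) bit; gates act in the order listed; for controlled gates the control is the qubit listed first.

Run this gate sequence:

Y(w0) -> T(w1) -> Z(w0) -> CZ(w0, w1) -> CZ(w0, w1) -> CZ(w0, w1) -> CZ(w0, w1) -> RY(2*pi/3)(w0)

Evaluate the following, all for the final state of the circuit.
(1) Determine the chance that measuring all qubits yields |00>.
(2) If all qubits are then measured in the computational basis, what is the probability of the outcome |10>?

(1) Outcome |00> occurs with probability 3/4.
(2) The probability of measuring |10> is 1/4.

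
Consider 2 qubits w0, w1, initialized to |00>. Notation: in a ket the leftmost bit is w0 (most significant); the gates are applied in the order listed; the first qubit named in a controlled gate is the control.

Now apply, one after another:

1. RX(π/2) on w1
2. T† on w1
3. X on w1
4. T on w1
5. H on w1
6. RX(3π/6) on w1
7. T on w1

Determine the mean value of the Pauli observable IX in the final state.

The observable IX averages to -sqrt(2)/2.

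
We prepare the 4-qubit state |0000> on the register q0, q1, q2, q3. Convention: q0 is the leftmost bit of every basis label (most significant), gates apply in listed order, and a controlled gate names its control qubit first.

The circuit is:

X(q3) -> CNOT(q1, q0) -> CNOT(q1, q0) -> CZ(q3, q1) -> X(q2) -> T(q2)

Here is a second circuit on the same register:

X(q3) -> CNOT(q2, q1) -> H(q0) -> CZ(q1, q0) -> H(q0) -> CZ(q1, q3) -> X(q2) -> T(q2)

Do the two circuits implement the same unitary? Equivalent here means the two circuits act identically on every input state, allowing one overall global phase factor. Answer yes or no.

No, they are not equivalent — no single phase factor reconciles the two unitaries.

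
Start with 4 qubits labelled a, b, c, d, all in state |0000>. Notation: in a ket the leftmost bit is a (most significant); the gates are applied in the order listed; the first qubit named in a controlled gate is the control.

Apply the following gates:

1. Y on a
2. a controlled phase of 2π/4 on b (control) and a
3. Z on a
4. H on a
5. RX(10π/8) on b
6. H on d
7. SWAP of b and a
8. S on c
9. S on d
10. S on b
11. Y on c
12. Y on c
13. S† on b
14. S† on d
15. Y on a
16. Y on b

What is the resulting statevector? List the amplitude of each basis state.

After the circuit, the state carries amplitude -sqrt(sqrt(2) + 2)/4 on |0000>, -sqrt(sqrt(2) + 2)/4 on |0001>, 0 on |0010>, 0 on |0011>, -sqrt(sqrt(2) + 2)/4 on |0100>, -sqrt(sqrt(2) + 2)/4 on |0101>, 0 on |0110>, 0 on |0111>, -I*sqrt(2 - sqrt(2))/4 on |1000>, -I*sqrt(2 - sqrt(2))/4 on |1001>, 0 on |1010>, 0 on |1011>, -I*sqrt(2 - sqrt(2))/4 on |1100>, -I*sqrt(2 - sqrt(2))/4 on |1101>, 0 on |1110>, 0 on |1111>. Key observation: the block from step 9 through step 14 cancels to the identity and can be dropped.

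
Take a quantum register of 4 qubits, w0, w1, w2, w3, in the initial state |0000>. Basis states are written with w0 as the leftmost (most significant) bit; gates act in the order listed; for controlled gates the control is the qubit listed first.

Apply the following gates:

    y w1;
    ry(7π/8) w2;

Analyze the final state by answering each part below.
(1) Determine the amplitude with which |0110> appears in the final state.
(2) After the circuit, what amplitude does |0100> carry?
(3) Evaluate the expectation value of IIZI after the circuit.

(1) |0110> carries amplitude I*cos(pi/16) in the final state.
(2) The amplitude on |0100> is I*sin(pi/16).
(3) The observable IIZI averages to -sqrt(sqrt(2) + 2)/2.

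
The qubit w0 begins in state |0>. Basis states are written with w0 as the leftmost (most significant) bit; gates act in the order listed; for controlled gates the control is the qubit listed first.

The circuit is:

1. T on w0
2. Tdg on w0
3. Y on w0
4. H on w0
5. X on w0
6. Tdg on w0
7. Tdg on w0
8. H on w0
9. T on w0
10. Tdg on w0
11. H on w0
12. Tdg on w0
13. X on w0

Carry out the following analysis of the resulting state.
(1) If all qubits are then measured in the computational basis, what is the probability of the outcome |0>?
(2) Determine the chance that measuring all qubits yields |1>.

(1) A full measurement returns |0> with probability 1/2.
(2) Outcome |1> occurs with probability 1/2.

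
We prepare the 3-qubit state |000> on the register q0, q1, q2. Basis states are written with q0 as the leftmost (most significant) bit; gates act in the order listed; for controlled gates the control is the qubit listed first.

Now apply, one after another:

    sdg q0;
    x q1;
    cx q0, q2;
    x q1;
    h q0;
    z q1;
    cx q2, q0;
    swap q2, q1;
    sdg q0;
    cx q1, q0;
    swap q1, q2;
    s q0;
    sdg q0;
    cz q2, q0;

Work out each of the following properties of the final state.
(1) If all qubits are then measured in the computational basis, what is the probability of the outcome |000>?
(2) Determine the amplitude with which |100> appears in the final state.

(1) A full measurement returns |000> with probability 1/2. Key observation: steps 12-13 multiply out to the identity, so the circuit reduces to the remaining gates.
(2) |100> carries amplitude -sqrt(2)*I/2 in the final state.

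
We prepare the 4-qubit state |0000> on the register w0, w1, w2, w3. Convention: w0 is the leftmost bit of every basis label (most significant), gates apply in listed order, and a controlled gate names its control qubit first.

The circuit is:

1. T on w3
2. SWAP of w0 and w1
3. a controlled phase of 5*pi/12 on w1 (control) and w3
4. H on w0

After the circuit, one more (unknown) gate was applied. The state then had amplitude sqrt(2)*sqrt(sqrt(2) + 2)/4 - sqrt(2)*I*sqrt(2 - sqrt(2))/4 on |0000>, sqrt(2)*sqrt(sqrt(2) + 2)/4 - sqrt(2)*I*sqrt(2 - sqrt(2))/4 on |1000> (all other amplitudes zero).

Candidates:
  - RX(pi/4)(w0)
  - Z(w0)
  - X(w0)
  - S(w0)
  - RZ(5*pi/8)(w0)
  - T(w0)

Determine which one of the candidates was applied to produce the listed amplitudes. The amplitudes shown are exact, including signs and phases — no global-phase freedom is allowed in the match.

It was RX(pi/4)(w0) that produced the state shown.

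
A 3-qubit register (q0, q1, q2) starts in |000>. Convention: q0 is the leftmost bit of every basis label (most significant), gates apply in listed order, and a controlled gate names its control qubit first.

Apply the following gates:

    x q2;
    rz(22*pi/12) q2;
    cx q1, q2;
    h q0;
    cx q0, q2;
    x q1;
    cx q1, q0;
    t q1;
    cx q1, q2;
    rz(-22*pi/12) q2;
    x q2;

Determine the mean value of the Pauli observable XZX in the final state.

The expectation value of XZX is -sqrt(3)/2.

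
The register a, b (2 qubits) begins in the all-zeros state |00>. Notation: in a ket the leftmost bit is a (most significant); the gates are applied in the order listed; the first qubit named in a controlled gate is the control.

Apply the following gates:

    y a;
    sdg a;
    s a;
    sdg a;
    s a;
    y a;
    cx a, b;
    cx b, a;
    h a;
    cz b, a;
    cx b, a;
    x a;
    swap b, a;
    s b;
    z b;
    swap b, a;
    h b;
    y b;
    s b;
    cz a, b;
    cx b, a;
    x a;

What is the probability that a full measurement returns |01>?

A full measurement returns |01> with probability 1/4.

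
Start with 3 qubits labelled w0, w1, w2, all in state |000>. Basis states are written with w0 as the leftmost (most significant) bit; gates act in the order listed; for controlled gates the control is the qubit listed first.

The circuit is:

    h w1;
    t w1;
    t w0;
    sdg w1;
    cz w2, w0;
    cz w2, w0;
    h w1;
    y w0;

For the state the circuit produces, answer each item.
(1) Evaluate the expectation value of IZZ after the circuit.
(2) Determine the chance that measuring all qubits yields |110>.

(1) The expectation value of IZZ is sqrt(2)/2.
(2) The probability of measuring |110> is 1/2 - sqrt(2)/4.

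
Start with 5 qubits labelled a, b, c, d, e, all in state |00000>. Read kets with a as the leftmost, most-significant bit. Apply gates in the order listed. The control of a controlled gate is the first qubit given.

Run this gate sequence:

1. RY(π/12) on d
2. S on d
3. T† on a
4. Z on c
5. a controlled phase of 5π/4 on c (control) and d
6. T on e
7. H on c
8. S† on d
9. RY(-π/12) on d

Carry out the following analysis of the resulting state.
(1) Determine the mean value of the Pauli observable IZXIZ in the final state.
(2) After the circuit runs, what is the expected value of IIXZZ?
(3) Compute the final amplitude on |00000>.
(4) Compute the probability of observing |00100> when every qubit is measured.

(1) The observable IZXIZ averages to 1.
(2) The observable IIXZZ averages to 1.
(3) The amplitude on |00000> is sqrt(2)/2.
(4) Outcome |00100> occurs with probability 1/2.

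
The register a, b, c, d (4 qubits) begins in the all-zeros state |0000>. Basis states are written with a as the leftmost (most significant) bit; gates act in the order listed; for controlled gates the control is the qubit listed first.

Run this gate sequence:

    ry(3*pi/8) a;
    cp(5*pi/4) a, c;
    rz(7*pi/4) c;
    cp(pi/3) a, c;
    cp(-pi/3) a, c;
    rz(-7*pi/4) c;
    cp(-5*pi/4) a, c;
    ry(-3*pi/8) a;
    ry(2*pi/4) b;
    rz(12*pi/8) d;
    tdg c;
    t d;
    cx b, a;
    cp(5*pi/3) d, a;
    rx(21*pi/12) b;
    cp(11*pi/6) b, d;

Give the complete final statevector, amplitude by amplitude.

After the circuit, the state carries amplitude -sqrt(2)*sqrt(sqrt(2)/4 + 1/2)*exp(-3*I*pi/4)*sin(3*pi/16)**2/2 - sqrt(2)*sqrt(sqrt(2)/4 + 1/2)*exp(-3*I*pi/4)*cos(3*pi/16)**2/2 on |0000>, -sqrt(2)*I*sqrt(1/2 - sqrt(2)/4)*exp(-3*I*pi/4)*sin(3*pi/16)**2/2 - sqrt(2)*I*sqrt(1/2 - sqrt(2)/4)*exp(-3*I*pi/4)*cos(3*pi/16)**2/2 on |0100>, -sqrt(2)*I*sqrt(1/2 - sqrt(2)/4)*exp(-3*I*pi/4)*sin(3*pi/16)**2/2 - sqrt(2)*I*sqrt(1/2 - sqrt(2)/4)*exp(-3*I*pi/4)*cos(3*pi/16)**2/2 on |1000>, -sqrt(2)*sqrt(sqrt(2)/4 + 1/2)*exp(-3*I*pi/4)*sin(3*pi/16)**2/2 - sqrt(2)*sqrt(sqrt(2)/4 + 1/2)*exp(-3*I*pi/4)*cos(3*pi/16)**2/2 on |1100>, and 0 on every other basis state. Key observation: steps 1-8 multiply out to the identity, so the circuit reduces to the remaining gates.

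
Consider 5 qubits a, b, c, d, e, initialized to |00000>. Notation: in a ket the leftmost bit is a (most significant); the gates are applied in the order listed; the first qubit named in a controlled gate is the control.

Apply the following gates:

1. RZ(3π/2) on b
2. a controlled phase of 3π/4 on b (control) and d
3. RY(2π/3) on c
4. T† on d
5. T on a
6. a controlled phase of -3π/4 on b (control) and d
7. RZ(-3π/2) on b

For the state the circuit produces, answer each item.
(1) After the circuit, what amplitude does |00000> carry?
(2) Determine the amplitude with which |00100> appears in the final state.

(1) The final state's coefficient on |00000> equals 1/2.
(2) The amplitude on |00100> is sqrt(3)/2.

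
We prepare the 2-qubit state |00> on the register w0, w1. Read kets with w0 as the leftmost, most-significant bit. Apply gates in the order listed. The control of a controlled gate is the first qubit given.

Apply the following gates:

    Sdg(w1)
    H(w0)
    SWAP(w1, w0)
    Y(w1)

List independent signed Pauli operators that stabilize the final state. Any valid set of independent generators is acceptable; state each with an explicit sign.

The final state is stabilized by the group generated by -IX, +ZI; other independent generating sets are equally valid.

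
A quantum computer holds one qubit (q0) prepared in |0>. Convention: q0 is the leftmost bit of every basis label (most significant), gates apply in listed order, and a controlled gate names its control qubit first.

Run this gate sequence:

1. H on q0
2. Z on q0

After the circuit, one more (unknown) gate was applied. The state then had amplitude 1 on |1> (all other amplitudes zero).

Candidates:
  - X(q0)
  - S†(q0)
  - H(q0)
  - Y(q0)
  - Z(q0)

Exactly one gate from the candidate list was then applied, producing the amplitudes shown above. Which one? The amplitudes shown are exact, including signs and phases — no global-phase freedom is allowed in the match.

The unique candidate consistent with the amplitudes is H(q0).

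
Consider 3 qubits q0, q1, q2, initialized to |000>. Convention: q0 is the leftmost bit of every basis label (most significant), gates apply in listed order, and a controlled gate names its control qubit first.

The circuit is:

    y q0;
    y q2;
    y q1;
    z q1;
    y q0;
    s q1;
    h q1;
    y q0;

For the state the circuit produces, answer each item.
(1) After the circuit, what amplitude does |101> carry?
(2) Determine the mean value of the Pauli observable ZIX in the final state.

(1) The amplitude on |101> is -sqrt(2)/2.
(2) The observable ZIX averages to 0.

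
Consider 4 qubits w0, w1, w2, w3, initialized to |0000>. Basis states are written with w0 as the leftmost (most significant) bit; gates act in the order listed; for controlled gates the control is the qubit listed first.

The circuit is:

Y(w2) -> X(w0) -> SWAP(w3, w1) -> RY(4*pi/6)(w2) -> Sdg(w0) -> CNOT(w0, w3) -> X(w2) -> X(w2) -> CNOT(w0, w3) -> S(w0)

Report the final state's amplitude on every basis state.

After the circuit, the state carries amplitude -sqrt(3)*I/2 on |1000>, I/2 on |1010>, and 0 on every other basis state.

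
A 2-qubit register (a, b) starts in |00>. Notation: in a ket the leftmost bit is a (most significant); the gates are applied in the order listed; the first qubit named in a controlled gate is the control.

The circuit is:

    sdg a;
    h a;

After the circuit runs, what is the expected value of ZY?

The expectation value of ZY is 0.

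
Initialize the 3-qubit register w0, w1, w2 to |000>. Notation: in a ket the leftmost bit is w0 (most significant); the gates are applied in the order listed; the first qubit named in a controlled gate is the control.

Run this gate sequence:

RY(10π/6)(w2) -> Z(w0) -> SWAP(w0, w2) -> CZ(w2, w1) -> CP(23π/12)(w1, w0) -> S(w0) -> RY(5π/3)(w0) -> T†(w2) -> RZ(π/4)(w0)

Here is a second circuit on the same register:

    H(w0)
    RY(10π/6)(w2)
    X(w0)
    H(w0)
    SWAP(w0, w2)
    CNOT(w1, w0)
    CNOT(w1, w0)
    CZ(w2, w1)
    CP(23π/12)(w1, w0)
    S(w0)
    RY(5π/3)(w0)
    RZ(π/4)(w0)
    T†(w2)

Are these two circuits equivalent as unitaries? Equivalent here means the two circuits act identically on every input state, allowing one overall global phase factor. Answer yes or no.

Yes — the two circuits implement the same unitary up to a global phase.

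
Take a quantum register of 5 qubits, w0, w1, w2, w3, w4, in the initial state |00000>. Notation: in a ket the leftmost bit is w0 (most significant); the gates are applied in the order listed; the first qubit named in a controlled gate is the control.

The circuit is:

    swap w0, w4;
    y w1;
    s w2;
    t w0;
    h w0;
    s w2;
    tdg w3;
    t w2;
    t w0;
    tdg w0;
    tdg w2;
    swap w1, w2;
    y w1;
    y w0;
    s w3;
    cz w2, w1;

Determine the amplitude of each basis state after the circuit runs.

The resulting statevector has amplitude -sqrt(2)*I/2 on |01100>, sqrt(2)*I/2 on |11100>, and 0 on every other basis state. Key observation: gates 8-11 undo each other exactly, leaving only the rest of the circuit to track.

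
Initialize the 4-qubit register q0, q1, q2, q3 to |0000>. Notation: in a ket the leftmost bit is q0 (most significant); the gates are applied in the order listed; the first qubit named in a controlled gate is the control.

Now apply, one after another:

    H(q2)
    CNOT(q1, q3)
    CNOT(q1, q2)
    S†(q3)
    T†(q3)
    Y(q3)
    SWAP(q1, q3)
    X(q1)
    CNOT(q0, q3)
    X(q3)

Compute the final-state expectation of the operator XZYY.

The expectation value of XZYY is 0.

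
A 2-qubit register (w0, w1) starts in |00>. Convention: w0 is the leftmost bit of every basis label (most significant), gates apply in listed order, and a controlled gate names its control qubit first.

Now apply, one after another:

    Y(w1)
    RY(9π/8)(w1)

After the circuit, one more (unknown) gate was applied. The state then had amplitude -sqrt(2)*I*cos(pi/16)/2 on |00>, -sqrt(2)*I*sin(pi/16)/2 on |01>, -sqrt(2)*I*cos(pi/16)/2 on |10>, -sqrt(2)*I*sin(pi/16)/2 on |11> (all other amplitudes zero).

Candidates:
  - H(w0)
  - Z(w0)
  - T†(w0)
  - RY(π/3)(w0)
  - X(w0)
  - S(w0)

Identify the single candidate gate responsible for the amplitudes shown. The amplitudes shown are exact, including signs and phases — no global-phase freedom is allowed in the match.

The unique candidate consistent with the amplitudes is H(w0).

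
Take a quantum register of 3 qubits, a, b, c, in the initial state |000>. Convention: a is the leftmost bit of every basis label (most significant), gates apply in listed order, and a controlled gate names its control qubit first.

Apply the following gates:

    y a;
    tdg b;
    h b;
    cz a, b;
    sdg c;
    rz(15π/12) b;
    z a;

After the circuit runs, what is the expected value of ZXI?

The observable ZXI averages to -sqrt(2)/2.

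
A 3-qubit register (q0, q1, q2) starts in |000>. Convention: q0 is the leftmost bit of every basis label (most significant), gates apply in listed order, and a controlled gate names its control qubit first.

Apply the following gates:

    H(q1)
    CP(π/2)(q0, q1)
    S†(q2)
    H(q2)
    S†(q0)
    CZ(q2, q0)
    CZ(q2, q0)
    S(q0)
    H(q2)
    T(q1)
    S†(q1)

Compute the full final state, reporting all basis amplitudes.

After the circuit, the state carries amplitude sqrt(2)/2 on |000>, -sqrt(2)*exp(3*I*pi/4)/2 on |010>, and 0 on every other basis state. Key observation: steps 4-9 multiply out to the identity, so the circuit reduces to the remaining gates.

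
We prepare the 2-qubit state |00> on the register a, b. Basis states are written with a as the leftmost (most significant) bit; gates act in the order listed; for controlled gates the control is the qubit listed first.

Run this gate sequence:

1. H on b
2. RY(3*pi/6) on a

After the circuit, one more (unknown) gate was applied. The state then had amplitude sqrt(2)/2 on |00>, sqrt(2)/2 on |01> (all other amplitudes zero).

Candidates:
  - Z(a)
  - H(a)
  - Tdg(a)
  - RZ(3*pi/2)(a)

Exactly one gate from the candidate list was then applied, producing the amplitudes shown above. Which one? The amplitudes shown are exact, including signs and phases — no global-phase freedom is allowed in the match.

It was H(a) that produced the state shown.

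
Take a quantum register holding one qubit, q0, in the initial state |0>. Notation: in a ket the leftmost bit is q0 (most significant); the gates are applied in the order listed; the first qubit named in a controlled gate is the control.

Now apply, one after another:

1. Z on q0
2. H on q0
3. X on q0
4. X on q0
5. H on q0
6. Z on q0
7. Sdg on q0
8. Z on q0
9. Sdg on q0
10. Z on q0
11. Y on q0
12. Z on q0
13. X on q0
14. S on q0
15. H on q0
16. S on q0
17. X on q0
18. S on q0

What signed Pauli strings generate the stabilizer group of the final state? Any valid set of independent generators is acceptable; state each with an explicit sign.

The final state is stabilized by the group generated by +X; other independent generating sets are equally valid.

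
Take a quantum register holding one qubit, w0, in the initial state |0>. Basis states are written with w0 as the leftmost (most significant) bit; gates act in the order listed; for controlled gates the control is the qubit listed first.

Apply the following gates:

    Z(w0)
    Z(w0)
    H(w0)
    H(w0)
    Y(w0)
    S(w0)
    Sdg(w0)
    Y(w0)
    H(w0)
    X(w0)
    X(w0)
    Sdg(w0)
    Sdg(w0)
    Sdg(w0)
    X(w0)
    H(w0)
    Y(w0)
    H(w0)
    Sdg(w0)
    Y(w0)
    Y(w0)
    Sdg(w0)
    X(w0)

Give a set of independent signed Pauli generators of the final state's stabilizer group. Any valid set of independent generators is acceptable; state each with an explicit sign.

One valid set of independent stabilizer generators is -Y (any independent generating set of the same group is equally correct). Key observation: gates 4-9 undo each other exactly, leaving only the rest of the circuit to track.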